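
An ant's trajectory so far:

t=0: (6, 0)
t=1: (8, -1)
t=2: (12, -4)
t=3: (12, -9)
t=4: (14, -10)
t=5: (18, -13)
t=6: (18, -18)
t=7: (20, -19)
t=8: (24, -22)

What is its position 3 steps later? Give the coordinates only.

(30, -31)

The moves between consecutive positions are (+2, -1), (+4, -3), (+0, -5), (+2, -1), (+4, -3), (+0, -5), (+2, -1), (+4, -3); they repeat the 3-cycle [(+2, -1), (+4, -3), (+0, -5)].
step 9: apply (+0, -5) → (24, -27)
step 10: apply (+2, -1) → (26, -28)
step 11: apply (+4, -3) → (30, -31)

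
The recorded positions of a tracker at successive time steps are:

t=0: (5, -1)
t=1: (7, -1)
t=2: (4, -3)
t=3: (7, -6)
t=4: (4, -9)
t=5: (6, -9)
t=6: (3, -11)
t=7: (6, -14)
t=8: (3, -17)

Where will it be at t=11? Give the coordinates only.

(5, -22)

Differencing gives (+2, +0), (-3, -2), (+3, -3), (-3, -3), (+2, +0), (-3, -2), (+3, -3), (-3, -3). This is the pattern (+2, +0), (-3, -2), (+3, -3), (-3, -3) repeated.
step 9: apply (+2, +0) → (5, -17)
step 10: apply (-3, -2) → (2, -19)
step 11: apply (+3, -3) → (5, -22)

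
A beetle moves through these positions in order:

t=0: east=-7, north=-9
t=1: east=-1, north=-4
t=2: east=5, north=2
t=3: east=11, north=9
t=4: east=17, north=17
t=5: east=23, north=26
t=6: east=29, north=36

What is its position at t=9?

Taking differences between consecutive positions: (+6,+5), (+6,+6), (+6,+7), (+6,+8), (+6,+9), (+6,+10). These grow by (+0,+1) each step.
step 7: east=29, north=36 + (+6,+11) → east=35, north=47
step 8: east=35, north=47 + (+6,+12) → east=41, north=59
step 9: east=41, north=59 + (+6,+13) → east=47, north=72

east=47, north=72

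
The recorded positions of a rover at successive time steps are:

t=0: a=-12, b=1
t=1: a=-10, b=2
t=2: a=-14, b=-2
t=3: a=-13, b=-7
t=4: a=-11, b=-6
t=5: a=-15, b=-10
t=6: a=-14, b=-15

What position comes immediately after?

Step-to-step displacements: (+2, +1), (-4, -4), (+1, -5), (+2, +1), (-4, -4), (+1, -5) — a repeating cycle of length 3.
step 7: apply (+2, +1) → a=-12, b=-14

a=-12, b=-14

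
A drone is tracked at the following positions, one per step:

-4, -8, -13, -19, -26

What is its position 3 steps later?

-53

First differences are -4, -5, -6, -7; their common second difference is -1 (constant acceleration).
step 5: -26 − 8 → -34
step 6: -34 − 9 → -43
step 7: -43 − 10 → -53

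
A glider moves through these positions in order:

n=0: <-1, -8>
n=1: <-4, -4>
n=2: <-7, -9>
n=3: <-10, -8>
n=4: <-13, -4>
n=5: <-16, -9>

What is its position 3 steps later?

First: linear, -3 per step → -25 at step 8.
Second: cycles through -8, -4, -9 every 3 steps. Step 8 lands at position 2 of the cycle → -9.

<-25, -9>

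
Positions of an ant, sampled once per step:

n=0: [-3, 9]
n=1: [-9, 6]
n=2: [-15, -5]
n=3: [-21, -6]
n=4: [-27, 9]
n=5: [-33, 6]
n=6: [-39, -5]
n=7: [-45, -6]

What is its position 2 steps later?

[-57, 6]

The first coordinate changes by -6 each step, so at step 9 it is -3 + 9·(-6) = -57.
The second coordinate repeats the cycle [9, 6, -5, -6] with period 4; step 9 mod 4 = 1, giving 6.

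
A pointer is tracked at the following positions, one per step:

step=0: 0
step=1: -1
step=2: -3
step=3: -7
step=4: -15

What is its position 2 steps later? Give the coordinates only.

-63

Step-to-step displacements: -1, -2, -4, -8; each is 2× the previous.
step 5: -15 − 16 → -31
step 6: -31 − 32 → -63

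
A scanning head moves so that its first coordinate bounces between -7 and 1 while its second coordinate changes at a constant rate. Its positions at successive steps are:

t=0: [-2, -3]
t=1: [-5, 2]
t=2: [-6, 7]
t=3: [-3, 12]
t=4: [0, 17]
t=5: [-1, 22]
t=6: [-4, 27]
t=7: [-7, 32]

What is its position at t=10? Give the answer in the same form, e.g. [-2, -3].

The first coordinate reflects between -7 and 1, moving 3 per step.
  step 8: -7 → -4
  step 9: -4 → -1
  step 10: -1 → 0
The second coordinate changes by +5 each step: at step 10 it is 47.

[0, 47]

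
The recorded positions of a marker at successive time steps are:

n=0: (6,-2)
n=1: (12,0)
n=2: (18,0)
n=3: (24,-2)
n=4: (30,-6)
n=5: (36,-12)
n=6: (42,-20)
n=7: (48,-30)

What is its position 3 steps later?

Successive displacements: (+6,+2), (+6,+0), (+6,-2), (+6,-4), (+6,-6), (+6,-8), (+6,-10) — each changes by (+0,-2).
step 8: (48,-30) + (+6,-12) → (54,-42)
step 9: (54,-42) + (+6,-14) → (60,-56)
step 10: (60,-56) + (+6,-16) → (66,-72)

(66,-72)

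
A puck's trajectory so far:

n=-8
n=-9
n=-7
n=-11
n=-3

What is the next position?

n=-19

Consecutive displacements -1, +2, -4, +8 scale by a factor of -2 each step.
step 5: -3 − 16 → n=-19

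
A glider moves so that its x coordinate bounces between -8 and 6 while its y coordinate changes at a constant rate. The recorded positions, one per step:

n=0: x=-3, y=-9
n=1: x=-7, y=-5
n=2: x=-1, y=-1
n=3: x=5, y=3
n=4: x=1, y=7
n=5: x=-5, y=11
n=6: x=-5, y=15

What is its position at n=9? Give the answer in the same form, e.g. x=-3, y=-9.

x=-1, y=27

The x coordinate reflects between -8 and 6, moving 6 per step.
  step 7: -5 → 1
  step 8: 1 → 5
  step 9: 5 → -1
The y coordinate changes by +4 each step: at step 9 it is 27.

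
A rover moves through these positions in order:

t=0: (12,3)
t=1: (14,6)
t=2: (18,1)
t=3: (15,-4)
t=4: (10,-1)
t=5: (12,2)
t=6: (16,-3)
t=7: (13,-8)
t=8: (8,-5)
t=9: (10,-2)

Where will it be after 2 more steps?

(11,-12)

The moves between consecutive positions are (+2,+3), (+4,-5), (-3,-5), (-5,+3), (+2,+3), (+4,-5), (-3,-5), (-5,+3), (+2,+3); they repeat the 4-cycle [(+2,+3), (+4,-5), (-3,-5), (-5,+3)].
step 10: apply (+4,-5) → (14,-7)
step 11: apply (-3,-5) → (11,-12)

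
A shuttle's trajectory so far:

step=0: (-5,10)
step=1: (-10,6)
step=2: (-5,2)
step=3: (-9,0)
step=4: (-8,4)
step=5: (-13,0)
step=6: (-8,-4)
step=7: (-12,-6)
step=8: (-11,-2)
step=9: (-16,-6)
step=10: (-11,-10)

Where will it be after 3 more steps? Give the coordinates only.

(-19,-12)

The moves between consecutive positions are (-5,-4), (+5,-4), (-4,-2), (+1,+4), (-5,-4), (+5,-4), (-4,-2), (+1,+4), (-5,-4), (+5,-4); they repeat the 4-cycle [(-5,-4), (+5,-4), (-4,-2), (+1,+4)].
step 11: apply (-4,-2) → (-15,-12)
step 12: apply (+1,+4) → (-14,-8)
step 13: apply (-5,-4) → (-19,-12)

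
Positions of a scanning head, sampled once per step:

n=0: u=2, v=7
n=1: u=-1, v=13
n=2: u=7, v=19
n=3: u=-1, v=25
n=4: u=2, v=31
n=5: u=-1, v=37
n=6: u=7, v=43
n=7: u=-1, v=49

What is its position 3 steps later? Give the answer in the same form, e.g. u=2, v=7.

U: cycles through 2, -1, 7, -1 every 4 steps. Step 10 lands at position 2 of the cycle → 7.
V: linear, +6 per step → 67 at step 10.

u=7, v=67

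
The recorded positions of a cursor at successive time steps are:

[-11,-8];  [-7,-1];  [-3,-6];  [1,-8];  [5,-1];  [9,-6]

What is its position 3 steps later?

[21,-6]

The first coordinate changes by +4 each step, so at step 8 it is -11 + 8·(4) = 21.
The second coordinate repeats the cycle [-8, -1, -6] with period 3; step 8 mod 3 = 2, giving -6.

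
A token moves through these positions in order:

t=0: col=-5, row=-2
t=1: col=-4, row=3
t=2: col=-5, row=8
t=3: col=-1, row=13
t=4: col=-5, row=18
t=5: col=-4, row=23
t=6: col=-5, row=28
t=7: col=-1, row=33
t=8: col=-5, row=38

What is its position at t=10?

col=-5, row=48

Col: cycles through -5, -4, -5, -1 every 4 steps. Step 10 lands at position 2 of the cycle → -5.
Row: linear, +5 per step → 48 at step 10.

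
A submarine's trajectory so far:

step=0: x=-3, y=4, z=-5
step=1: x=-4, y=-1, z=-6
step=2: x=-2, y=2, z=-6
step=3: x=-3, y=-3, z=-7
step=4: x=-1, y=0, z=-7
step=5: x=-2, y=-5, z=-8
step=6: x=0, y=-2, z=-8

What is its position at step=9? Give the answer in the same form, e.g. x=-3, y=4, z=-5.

x=0, y=-9, z=-10

Step-to-step displacements: (-1, -5, -1), (+2, +3, +0), (-1, -5, -1), (+2, +3, +0), (-1, -5, -1), (+2, +3, +0) — a repeating cycle of length 2.
step 7: apply (-1, -5, -1) → x=-1, y=-7, z=-9
step 8: apply (+2, +3, +0) → x=1, y=-4, z=-9
step 9: apply (-1, -5, -1) → x=0, y=-9, z=-10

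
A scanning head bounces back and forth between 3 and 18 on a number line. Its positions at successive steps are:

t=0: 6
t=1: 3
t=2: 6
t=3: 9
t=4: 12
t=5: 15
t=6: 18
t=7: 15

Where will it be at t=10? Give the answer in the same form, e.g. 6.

The value reflects between 3 and 18, moving 3 per step.
  step 8: 15 → 12
  step 9: 12 → 9
  step 10: 9 → 6

6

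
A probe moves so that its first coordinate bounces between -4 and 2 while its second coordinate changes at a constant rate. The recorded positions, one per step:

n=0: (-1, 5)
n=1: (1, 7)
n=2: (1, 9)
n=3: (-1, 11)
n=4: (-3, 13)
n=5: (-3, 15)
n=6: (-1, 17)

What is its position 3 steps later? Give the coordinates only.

(-1, 23)

The first coordinate travels 2 per step and bounces off the walls at -4 and 2.
  step 7: -1 → 1
  step 8: 1 → 1
  step 9: 1 → -1
The second coordinate changes by +2 each step: at step 9 it is 23.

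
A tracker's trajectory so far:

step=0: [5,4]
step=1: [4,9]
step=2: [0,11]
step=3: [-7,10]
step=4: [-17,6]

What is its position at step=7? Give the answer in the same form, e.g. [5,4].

First differences are [-1,+5], [-4,+2], [-7,-1], [-10,-4]; their common second difference is [-3,-3] (constant acceleration).
step 5: [-17,6] + [-13,-7] → [-30,-1]
step 6: [-30,-1] + [-16,-10] → [-46,-11]
step 7: [-46,-11] + [-19,-13] → [-65,-24]

[-65,-24]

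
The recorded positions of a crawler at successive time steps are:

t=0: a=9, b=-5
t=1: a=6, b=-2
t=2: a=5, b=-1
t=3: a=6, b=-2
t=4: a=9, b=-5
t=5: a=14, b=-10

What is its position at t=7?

a=30, b=-26

Taking differences between consecutive positions: (-3, +3), (-1, +1), (+1, -1), (+3, -3), (+5, -5). These grow by (+2, -2) each step.
step 6: a=14, b=-10 + (+7, -7) → a=21, b=-17
step 7: a=21, b=-17 + (+9, -9) → a=30, b=-26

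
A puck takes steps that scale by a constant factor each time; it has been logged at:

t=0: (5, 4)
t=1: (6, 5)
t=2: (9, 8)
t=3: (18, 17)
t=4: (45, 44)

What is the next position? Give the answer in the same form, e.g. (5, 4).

(126, 125)

The jumps are (+1, +1), (+3, +3), (+9, +9), (+27, +27) — a geometric progression with ratio 3.
step 5: (45, 44) + (+81, +81) → (126, 125)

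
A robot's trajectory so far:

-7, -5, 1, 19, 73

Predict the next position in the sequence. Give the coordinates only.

235

Consecutive displacements +2, +6, +18, +54 scale by a factor of 3 each step.
step 5: 73 + 162 → 235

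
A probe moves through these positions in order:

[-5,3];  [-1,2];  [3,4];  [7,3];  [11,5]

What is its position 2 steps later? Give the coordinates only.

[19,6]

The moves between consecutive positions are [+4,-1], [+4,+2], [+4,-1], [+4,+2]; they repeat the 2-cycle [[+4,-1], [+4,+2]].
step 5: apply [+4,-1] → [15,4]
step 6: apply [+4,+2] → [19,6]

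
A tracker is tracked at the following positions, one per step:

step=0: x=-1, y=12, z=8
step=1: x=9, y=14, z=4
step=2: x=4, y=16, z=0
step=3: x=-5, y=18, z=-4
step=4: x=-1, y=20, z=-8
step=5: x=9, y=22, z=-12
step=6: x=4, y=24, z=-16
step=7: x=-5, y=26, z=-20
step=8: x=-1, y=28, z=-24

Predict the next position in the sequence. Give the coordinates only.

The x coordinate repeats the cycle [-1, 9, 4, -5] with period 4; step 9 mod 4 = 1, giving 9.
The y coordinate changes by +2 each step, so at step 9 it is 12 + 9·(2) = 30.
The z coordinate changes by -4 each step, so at step 9 it is 8 + 9·(-4) = -28.

x=9, y=30, z=-28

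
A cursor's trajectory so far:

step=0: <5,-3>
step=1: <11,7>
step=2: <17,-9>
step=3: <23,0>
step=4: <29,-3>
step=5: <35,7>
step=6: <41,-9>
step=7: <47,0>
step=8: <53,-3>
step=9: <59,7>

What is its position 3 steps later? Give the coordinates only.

<77,-3>

First: linear, +6 per step → 77 at step 12.
Second: cycles through -3, 7, -9, 0 every 4 steps. Step 12 lands at position 0 of the cycle → -3.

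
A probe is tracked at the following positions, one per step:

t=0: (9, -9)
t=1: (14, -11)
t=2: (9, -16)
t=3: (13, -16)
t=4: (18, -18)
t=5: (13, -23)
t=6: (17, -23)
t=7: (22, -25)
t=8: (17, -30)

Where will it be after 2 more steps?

Differencing gives (+5, -2), (-5, -5), (+4, +0), (+5, -2), (-5, -5), (+4, +0), (+5, -2), (-5, -5). This is the pattern (+5, -2), (-5, -5), (+4, +0) repeated.
step 9: apply (+4, +0) → (21, -30)
step 10: apply (+5, -2) → (26, -32)

(26, -32)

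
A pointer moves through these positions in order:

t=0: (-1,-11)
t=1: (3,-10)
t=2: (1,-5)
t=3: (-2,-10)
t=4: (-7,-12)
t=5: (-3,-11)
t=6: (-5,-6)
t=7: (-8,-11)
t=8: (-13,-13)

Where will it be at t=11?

(-14,-12)

Differencing gives (+4,+1), (-2,+5), (-3,-5), (-5,-2), (+4,+1), (-2,+5), (-3,-5), (-5,-2). This is the pattern (+4,+1), (-2,+5), (-3,-5), (-5,-2) repeated.
step 9: apply (+4,+1) → (-9,-12)
step 10: apply (-2,+5) → (-11,-7)
step 11: apply (-3,-5) → (-14,-12)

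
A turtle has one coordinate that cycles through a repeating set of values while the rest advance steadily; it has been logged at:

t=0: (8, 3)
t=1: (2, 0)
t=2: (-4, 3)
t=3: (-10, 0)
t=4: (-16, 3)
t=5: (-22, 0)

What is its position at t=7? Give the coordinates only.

(-34, 0)

First: linear, -6 per step → -34 at step 7.
Second: cycles through 3, 0 every 2 steps. Step 7 lands at position 1 of the cycle → 0.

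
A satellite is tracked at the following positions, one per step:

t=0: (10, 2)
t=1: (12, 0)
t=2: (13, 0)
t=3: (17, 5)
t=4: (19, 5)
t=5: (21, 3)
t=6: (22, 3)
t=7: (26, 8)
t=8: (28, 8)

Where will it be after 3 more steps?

(35, 11)

Differencing gives (+2, -2), (+1, +0), (+4, +5), (+2, +0), (+2, -2), (+1, +0), (+4, +5), (+2, +0). This is the pattern (+2, -2), (+1, +0), (+4, +5), (+2, +0) repeated.
step 9: apply (+2, -2) → (30, 6)
step 10: apply (+1, +0) → (31, 6)
step 11: apply (+4, +5) → (35, 11)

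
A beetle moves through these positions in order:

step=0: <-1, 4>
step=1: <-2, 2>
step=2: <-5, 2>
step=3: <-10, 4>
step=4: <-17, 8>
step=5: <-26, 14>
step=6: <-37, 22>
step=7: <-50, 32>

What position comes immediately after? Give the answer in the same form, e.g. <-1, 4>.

<-65, 44>

Taking differences between consecutive positions: <-1, -2>, <-3, +0>, <-5, +2>, <-7, +4>, <-9, +6>, <-11, +8>, <-13, +10>. These grow by <-2, +2> each step.
step 8: <-50, 32> + <-15, +12> → <-65, 44>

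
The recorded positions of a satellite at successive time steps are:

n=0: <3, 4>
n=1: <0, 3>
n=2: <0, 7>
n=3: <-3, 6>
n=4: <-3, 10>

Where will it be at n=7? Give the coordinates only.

<-9, 12>

Differencing gives <-3, -1>, <+0, +4>, <-3, -1>, <+0, +4>. This is the pattern <-3, -1>, <+0, +4> repeated.
step 5: apply <-3, -1> → <-6, 9>
step 6: apply <+0, +4> → <-6, 13>
step 7: apply <-3, -1> → <-9, 12>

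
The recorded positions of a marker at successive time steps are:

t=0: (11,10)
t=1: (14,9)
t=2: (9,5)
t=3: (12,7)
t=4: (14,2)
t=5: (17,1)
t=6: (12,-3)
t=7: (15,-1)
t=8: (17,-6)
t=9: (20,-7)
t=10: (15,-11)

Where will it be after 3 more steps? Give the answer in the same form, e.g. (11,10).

The moves between consecutive positions are (+3,-1), (-5,-4), (+3,+2), (+2,-5), (+3,-1), (-5,-4), (+3,+2), (+2,-5), (+3,-1), (-5,-4); they repeat the 4-cycle [(+3,-1), (-5,-4), (+3,+2), (+2,-5)].
step 11: apply (+3,+2) → (18,-9)
step 12: apply (+2,-5) → (20,-14)
step 13: apply (+3,-1) → (23,-15)

(23,-15)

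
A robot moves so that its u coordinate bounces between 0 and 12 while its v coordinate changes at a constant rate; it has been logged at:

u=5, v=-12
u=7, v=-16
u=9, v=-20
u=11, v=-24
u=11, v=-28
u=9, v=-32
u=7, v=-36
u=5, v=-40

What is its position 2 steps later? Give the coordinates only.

The u coordinate reflects between 0 and 12, moving 2 per step.
  step 8: 5 → 3
  step 9: 3 → 1
The v coordinate changes by -4 each step: at step 9 it is -48.

u=1, v=-48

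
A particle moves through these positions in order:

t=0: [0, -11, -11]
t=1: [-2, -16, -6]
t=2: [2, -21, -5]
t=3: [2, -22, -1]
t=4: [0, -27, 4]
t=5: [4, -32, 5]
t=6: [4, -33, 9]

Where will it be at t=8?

Differencing gives [-2, -5, +5], [+4, -5, +1], [+0, -1, +4], [-2, -5, +5], [+4, -5, +1], [+0, -1, +4]. This is the pattern [-2, -5, +5], [+4, -5, +1], [+0, -1, +4] repeated.
step 7: apply [-2, -5, +5] → [2, -38, 14]
step 8: apply [+4, -5, +1] → [6, -43, 15]

[6, -43, 15]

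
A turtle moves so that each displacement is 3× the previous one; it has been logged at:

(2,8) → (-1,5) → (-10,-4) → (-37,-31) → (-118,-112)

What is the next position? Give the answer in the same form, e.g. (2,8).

The jumps are (-3,-3), (-9,-9), (-27,-27), (-81,-81) — a geometric progression with ratio 3.
step 5: (-118,-112) + (-243,-243) → (-361,-355)

(-361,-355)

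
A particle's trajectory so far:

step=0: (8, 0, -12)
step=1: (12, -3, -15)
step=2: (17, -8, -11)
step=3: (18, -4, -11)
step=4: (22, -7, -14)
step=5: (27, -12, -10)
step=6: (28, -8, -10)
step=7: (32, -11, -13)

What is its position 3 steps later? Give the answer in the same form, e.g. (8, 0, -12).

(42, -15, -12)

The moves between consecutive positions are (+4, -3, -3), (+5, -5, +4), (+1, +4, +0), (+4, -3, -3), (+5, -5, +4), (+1, +4, +0), (+4, -3, -3); they repeat the 3-cycle [(+4, -3, -3), (+5, -5, +4), (+1, +4, +0)].
step 8: apply (+5, -5, +4) → (37, -16, -9)
step 9: apply (+1, +4, +0) → (38, -12, -9)
step 10: apply (+4, -3, -3) → (42, -15, -12)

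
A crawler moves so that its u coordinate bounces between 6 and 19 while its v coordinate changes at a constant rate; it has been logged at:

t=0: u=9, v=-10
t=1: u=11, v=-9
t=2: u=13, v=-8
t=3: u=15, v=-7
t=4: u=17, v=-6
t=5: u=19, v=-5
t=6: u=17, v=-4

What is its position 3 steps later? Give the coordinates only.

u=11, v=-1

The u coordinate travels 2 per step and bounces off the walls at 6 and 19.
  step 7: 17 → 15
  step 8: 15 → 13
  step 9: 13 → 11
The v coordinate changes by +1 each step: at step 9 it is -1.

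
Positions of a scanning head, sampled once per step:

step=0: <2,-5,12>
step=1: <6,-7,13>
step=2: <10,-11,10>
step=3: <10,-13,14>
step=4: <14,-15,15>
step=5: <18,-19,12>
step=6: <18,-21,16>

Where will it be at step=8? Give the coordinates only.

Step-to-step displacements: <+4,-2,+1>, <+4,-4,-3>, <+0,-2,+4>, <+4,-2,+1>, <+4,-4,-3>, <+0,-2,+4> — a repeating cycle of length 3.
step 7: apply <+4,-2,+1> → <22,-23,17>
step 8: apply <+4,-4,-3> → <26,-27,14>

<26,-27,14>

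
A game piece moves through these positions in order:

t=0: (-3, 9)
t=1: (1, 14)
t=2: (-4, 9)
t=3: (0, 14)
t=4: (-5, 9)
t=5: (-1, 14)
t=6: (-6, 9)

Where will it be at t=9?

(-3, 14)

Step-to-step displacements: (+4, +5), (-5, -5), (+4, +5), (-5, -5), (+4, +5), (-5, -5) — a repeating cycle of length 2.
step 7: apply (+4, +5) → (-2, 14)
step 8: apply (-5, -5) → (-7, 9)
step 9: apply (+4, +5) → (-3, 14)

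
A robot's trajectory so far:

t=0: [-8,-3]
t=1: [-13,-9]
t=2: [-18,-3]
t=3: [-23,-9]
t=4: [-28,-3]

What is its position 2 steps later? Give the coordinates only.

First: linear, -5 per step → -38 at step 6.
Second: cycles through -3, -9 every 2 steps. Step 6 lands at position 0 of the cycle → -3.

[-38,-3]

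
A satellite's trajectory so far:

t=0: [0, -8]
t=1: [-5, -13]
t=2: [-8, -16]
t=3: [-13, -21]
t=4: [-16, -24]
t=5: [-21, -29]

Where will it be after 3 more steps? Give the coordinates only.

[-32, -40]

Step-to-step displacements: [-5, -5], [-3, -3], [-5, -5], [-3, -3], [-5, -5] — a repeating cycle of length 2.
step 6: apply [-3, -3] → [-24, -32]
step 7: apply [-5, -5] → [-29, -37]
step 8: apply [-3, -3] → [-32, -40]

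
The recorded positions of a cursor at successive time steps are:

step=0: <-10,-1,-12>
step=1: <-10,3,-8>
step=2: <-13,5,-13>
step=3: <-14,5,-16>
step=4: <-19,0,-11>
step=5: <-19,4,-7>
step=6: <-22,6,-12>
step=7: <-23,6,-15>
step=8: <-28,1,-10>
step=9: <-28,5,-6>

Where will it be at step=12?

The moves between consecutive positions are <+0,+4,+4>, <-3,+2,-5>, <-1,+0,-3>, <-5,-5,+5>, <+0,+4,+4>, <-3,+2,-5>, <-1,+0,-3>, <-5,-5,+5>, <+0,+4,+4>; they repeat the 4-cycle [<+0,+4,+4>, <-3,+2,-5>, <-1,+0,-3>, <-5,-5,+5>].
step 10: apply <-3,+2,-5> → <-31,7,-11>
step 11: apply <-1,+0,-3> → <-32,7,-14>
step 12: apply <-5,-5,+5> → <-37,2,-9>

<-37,2,-9>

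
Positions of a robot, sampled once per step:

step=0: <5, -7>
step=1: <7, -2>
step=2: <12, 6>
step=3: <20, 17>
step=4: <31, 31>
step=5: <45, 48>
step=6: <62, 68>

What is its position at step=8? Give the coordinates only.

First differences are <+2, +5>, <+5, +8>, <+8, +11>, <+11, +14>, <+14, +17>, <+17, +20>; their common second difference is <+3, +3> (constant acceleration).
step 7: <62, 68> + <+20, +23> → <82, 91>
step 8: <82, 91> + <+23, +26> → <105, 117>

<105, 117>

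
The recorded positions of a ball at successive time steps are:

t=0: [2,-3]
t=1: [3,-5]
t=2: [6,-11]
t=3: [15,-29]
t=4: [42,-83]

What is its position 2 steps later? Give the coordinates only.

Consecutive displacements [+1,-2], [+3,-6], [+9,-18], [+27,-54] scale by a factor of 3 each step.
step 5: [42,-83] + [+81,-162] → [123,-245]
step 6: [123,-245] + [+243,-486] → [366,-731]

[366,-731]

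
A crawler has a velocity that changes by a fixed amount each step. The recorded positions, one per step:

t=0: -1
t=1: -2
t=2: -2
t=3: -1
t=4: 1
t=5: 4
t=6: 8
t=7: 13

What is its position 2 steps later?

26

Taking differences between consecutive positions: -1, +0, +1, +2, +3, +4, +5. These grow by +1 each step.
step 8: 13 + 6 → 19
step 9: 19 + 7 → 26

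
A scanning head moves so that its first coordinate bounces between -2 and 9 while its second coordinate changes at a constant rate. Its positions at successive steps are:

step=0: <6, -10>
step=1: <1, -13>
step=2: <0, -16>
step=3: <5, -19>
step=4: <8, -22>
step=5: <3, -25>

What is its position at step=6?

The first coordinate travels 5 per step and bounces off the walls at -2 and 9.
  step 6: 3 → -2
The second coordinate changes by -3 each step: at step 6 it is -28.

<-2, -28>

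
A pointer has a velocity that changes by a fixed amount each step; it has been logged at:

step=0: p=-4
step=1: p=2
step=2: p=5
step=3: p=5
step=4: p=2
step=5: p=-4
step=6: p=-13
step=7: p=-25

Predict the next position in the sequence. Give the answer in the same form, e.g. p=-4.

First differences are +6, +3, +0, -3, -6, -9, -12; their common second difference is -3 (constant acceleration).
step 8: -25 − 15 → p=-40

p=-40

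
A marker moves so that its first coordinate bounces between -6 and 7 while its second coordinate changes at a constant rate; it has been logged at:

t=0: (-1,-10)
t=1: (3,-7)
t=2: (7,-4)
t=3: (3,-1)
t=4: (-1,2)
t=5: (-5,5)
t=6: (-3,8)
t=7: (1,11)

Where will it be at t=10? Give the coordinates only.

(1,20)

The first coordinate travels 4 per step and bounces off the walls at -6 and 7.
  step 8: 1 → 5
  step 9: 5 → 5
  step 10: 5 → 1
The second coordinate changes by +3 each step: at step 10 it is 20.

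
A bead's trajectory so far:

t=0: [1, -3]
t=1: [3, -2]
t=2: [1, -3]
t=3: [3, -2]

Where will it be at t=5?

Step-to-step displacements: [+2, +1], [-2, -1], [+2, +1]; each is -1× the previous.
step 4: [3, -2] + [-2, -1] → [1, -3]
step 5: [1, -3] + [+2, +1] → [3, -2]

[3, -2]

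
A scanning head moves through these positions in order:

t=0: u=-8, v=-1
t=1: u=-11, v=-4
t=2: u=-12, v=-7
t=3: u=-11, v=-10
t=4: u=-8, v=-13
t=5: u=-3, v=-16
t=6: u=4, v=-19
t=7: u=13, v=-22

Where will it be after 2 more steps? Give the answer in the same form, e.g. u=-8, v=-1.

Taking differences between consecutive positions: (-3, -3), (-1, -3), (+1, -3), (+3, -3), (+5, -3), (+7, -3), (+9, -3). These grow by (+2, +0) each step.
step 8: u=13, v=-22 + (+11, -3) → u=24, v=-25
step 9: u=24, v=-25 + (+13, -3) → u=37, v=-28

u=37, v=-28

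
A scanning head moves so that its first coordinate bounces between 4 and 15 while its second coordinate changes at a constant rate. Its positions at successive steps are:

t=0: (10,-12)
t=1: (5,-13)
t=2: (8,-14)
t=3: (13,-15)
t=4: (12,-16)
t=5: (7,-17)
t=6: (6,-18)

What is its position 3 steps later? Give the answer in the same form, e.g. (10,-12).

(9,-21)

The first coordinate reflects between 4 and 15, moving 5 per step.
  step 7: 6 → 11
  step 8: 11 → 14
  step 9: 14 → 9
The second coordinate changes by -1 each step: at step 9 it is -21.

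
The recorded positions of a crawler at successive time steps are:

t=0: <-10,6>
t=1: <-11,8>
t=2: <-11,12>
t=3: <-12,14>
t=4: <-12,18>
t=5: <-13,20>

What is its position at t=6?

<-13,24>

Step-to-step displacements: <-1,+2>, <+0,+4>, <-1,+2>, <+0,+4>, <-1,+2> — a repeating cycle of length 2.
step 6: apply <+0,+4> → <-13,24>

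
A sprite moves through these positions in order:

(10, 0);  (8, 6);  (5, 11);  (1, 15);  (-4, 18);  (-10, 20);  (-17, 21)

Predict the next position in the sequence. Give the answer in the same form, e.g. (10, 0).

(-25, 21)

First differences are (-2, +6), (-3, +5), (-4, +4), (-5, +3), (-6, +2), (-7, +1); their common second difference is (-1, -1) (constant acceleration).
step 7: (-17, 21) + (-8, +0) → (-25, 21)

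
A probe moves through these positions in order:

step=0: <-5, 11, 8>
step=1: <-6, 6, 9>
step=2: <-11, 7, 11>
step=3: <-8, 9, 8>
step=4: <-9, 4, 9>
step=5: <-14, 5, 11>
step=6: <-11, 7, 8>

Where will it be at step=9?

The moves between consecutive positions are <-1, -5, +1>, <-5, +1, +2>, <+3, +2, -3>, <-1, -5, +1>, <-5, +1, +2>, <+3, +2, -3>; they repeat the 3-cycle [<-1, -5, +1>, <-5, +1, +2>, <+3, +2, -3>].
step 7: apply <-1, -5, +1> → <-12, 2, 9>
step 8: apply <-5, +1, +2> → <-17, 3, 11>
step 9: apply <+3, +2, -3> → <-14, 5, 8>

<-14, 5, 8>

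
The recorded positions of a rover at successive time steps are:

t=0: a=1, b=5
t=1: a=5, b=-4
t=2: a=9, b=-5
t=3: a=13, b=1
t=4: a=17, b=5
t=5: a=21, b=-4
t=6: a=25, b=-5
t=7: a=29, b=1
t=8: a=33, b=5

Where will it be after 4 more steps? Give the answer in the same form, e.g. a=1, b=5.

a=49, b=5

The a coordinate changes by +4 each step, so at step 12 it is 1 + 12·(4) = 49.
The b coordinate repeats the cycle [5, -4, -5, 1] with period 4; step 12 mod 4 = 0, giving 5.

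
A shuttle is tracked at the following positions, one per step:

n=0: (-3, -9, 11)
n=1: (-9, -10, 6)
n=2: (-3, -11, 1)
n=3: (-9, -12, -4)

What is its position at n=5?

(-9, -14, -14)

First: cycles through -3, -9 every 2 steps. Step 5 lands at position 1 of the cycle → -9.
Second: linear, -1 per step → -14 at step 5.
Third: linear, -5 per step → -14 at step 5.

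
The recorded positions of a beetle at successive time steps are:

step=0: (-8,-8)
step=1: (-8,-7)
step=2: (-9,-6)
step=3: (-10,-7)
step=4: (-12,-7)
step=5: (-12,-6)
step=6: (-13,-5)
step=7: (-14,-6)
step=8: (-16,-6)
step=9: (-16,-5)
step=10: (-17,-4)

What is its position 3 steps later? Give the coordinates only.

(-20,-4)

The moves between consecutive positions are (+0,+1), (-1,+1), (-1,-1), (-2,+0), (+0,+1), (-1,+1), (-1,-1), (-2,+0), (+0,+1), (-1,+1); they repeat the 4-cycle [(+0,+1), (-1,+1), (-1,-1), (-2,+0)].
step 11: apply (-1,-1) → (-18,-5)
step 12: apply (-2,+0) → (-20,-5)
step 13: apply (+0,+1) → (-20,-4)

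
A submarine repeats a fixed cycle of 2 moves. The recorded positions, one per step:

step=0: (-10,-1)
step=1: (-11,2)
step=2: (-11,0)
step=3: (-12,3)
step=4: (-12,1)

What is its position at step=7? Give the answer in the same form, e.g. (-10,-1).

(-14,5)

Step-to-step displacements: (-1,+3), (+0,-2), (-1,+3), (+0,-2) — a repeating cycle of length 2.
step 5: apply (-1,+3) → (-13,4)
step 6: apply (+0,-2) → (-13,2)
step 7: apply (-1,+3) → (-14,5)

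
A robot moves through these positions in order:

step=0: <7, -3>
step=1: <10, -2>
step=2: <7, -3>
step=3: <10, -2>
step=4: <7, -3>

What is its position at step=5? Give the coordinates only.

Step-to-step displacements: <+3, +1>, <-3, -1>, <+3, +1>, <-3, -1>; each is -1× the previous.
step 5: <7, -3> + <+3, +1> → <10, -2>

<10, -2>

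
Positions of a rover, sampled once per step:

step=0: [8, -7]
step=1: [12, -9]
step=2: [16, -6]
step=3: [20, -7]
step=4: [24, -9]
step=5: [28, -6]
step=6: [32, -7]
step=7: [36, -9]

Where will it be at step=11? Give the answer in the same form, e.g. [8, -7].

[52, -6]

First: linear, +4 per step → 52 at step 11.
Second: cycles through -7, -9, -6 every 3 steps. Step 11 lands at position 2 of the cycle → -6.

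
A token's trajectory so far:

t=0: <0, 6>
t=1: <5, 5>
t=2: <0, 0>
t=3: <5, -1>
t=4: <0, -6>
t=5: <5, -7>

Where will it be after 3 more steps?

The moves between consecutive positions are <+5, -1>, <-5, -5>, <+5, -1>, <-5, -5>, <+5, -1>; they repeat the 2-cycle [<+5, -1>, <-5, -5>].
step 6: apply <-5, -5> → <0, -12>
step 7: apply <+5, -1> → <5, -13>
step 8: apply <-5, -5> → <0, -18>

<0, -18>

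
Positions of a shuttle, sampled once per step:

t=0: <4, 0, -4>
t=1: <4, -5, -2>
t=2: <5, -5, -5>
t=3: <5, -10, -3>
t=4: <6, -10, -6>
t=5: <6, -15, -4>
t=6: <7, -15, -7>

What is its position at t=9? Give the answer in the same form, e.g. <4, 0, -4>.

<8, -25, -6>

Differencing gives <+0, -5, +2>, <+1, +0, -3>, <+0, -5, +2>, <+1, +0, -3>, <+0, -5, +2>, <+1, +0, -3>. This is the pattern <+0, -5, +2>, <+1, +0, -3> repeated.
step 7: apply <+0, -5, +2> → <7, -20, -5>
step 8: apply <+1, +0, -3> → <8, -20, -8>
step 9: apply <+0, -5, +2> → <8, -25, -6>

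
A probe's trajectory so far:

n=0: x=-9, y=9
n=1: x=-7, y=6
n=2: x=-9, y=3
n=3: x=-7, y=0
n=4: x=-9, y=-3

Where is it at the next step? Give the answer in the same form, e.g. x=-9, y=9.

The x coordinate repeats the cycle [-9, -7] with period 2; step 5 mod 2 = 1, giving -7.
The y coordinate changes by -3 each step, so at step 5 it is 9 + 5·(-3) = -6.

x=-7, y=-6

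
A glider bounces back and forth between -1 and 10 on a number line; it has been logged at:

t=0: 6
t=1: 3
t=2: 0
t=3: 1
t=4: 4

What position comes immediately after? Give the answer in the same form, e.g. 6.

The value reflects between -1 and 10, moving 3 per step.
  step 5: 4 → 7

7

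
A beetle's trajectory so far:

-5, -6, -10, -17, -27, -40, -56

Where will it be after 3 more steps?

First differences are -1, -4, -7, -10, -13, -16; their common second difference is -3 (constant acceleration).
step 7: -56 − 19 → -75
step 8: -75 − 22 → -97
step 9: -97 − 25 → -122

-122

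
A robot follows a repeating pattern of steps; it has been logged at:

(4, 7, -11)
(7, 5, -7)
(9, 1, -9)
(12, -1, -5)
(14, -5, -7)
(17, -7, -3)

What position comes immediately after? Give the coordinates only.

Step-to-step displacements: (+3, -2, +4), (+2, -4, -2), (+3, -2, +4), (+2, -4, -2), (+3, -2, +4) — a repeating cycle of length 2.
step 6: apply (+2, -4, -2) → (19, -11, -5)

(19, -11, -5)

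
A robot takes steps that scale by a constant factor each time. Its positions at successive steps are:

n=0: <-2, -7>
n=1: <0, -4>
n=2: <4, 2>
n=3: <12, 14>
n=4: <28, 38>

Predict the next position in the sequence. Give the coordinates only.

Step-to-step displacements: <+2, +3>, <+4, +6>, <+8, +12>, <+16, +24>; each is 2× the previous.
step 5: <28, 38> + <+32, +48> → <60, 86>

<60, 86>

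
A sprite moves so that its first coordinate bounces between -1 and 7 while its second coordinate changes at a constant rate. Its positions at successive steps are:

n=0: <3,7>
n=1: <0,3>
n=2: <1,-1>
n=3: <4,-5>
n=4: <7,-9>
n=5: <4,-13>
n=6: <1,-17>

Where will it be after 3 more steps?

The first coordinate travels 3 per step and bounces off the walls at -1 and 7.
  step 7: 1 → 0
  step 8: 0 → 3
  step 9: 3 → 6
The second coordinate changes by -4 each step: at step 9 it is -29.

<6,-29>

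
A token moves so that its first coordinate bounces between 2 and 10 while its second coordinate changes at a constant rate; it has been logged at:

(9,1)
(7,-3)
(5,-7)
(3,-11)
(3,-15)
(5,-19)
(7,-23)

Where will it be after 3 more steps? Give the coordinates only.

(7,-35)

The first coordinate reflects between 2 and 10, moving 2 per step.
  step 7: 7 → 9
  step 8: 9 → 9
  step 9: 9 → 7
The second coordinate changes by -4 each step: at step 9 it is -35.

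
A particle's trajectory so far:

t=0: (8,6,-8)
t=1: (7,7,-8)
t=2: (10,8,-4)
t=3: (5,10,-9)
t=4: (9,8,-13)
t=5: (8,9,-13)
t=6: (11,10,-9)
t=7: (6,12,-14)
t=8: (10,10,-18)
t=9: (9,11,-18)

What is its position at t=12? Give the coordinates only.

(11,12,-23)

Step-to-step displacements: (-1,+1,+0), (+3,+1,+4), (-5,+2,-5), (+4,-2,-4), (-1,+1,+0), (+3,+1,+4), (-5,+2,-5), (+4,-2,-4), (-1,+1,+0) — a repeating cycle of length 4.
step 10: apply (+3,+1,+4) → (12,12,-14)
step 11: apply (-5,+2,-5) → (7,14,-19)
step 12: apply (+4,-2,-4) → (11,12,-23)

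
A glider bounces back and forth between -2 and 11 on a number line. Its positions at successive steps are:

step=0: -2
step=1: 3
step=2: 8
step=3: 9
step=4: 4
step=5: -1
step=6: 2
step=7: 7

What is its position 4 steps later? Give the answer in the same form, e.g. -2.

The value travels 5 per step and bounces off the walls at -2 and 11.
  step 8: 7 → 10
  step 9: 10 → 5
  step 10: 5 → 0
  step 11: 0 → 1

1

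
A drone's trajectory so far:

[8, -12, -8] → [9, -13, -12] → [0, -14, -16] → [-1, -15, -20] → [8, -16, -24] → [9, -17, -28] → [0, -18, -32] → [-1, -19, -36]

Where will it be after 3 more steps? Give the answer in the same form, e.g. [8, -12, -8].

[0, -22, -48]

The first coordinate repeats the cycle [8, 9, 0, -1] with period 4; step 10 mod 4 = 2, giving 0.
The second coordinate changes by -1 each step, so at step 10 it is -12 + 10·(-1) = -22.
The third coordinate changes by -4 each step, so at step 10 it is -8 + 10·(-4) = -48.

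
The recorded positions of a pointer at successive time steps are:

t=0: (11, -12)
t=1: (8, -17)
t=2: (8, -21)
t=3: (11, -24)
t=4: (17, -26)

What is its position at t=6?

(38, -27)

Successive displacements: (-3, -5), (+0, -4), (+3, -3), (+6, -2) — each changes by (+3, +1).
step 5: (17, -26) + (+9, -1) → (26, -27)
step 6: (26, -27) + (+12, +0) → (38, -27)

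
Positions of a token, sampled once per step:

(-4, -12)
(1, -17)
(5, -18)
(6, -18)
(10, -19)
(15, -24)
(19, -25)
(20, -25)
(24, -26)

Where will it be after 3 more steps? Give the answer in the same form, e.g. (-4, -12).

(34, -32)

Differencing gives (+5, -5), (+4, -1), (+1, +0), (+4, -1), (+5, -5), (+4, -1), (+1, +0), (+4, -1). This is the pattern (+5, -5), (+4, -1), (+1, +0), (+4, -1) repeated.
step 9: apply (+5, -5) → (29, -31)
step 10: apply (+4, -1) → (33, -32)
step 11: apply (+1, +0) → (34, -32)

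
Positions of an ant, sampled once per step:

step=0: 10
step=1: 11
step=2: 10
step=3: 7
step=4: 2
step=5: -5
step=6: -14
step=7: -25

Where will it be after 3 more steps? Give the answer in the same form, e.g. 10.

-70

First differences are +1, -1, -3, -5, -7, -9, -11; their common second difference is -2 (constant acceleration).
step 8: -25 − 13 → -38
step 9: -38 − 15 → -53
step 10: -53 − 17 → -70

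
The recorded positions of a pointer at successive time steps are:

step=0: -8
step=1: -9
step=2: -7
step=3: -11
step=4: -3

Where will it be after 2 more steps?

The jumps are -1, +2, -4, +8 — a geometric progression with ratio -2.
step 5: -3 − 16 → -19
step 6: -19 + 32 → 13

13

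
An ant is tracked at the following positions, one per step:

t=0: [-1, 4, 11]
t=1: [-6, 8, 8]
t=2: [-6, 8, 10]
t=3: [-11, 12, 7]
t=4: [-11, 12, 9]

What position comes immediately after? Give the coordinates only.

The moves between consecutive positions are [-5, +4, -3], [+0, +0, +2], [-5, +4, -3], [+0, +0, +2]; they repeat the 2-cycle [[-5, +4, -3], [+0, +0, +2]].
step 5: apply [-5, +4, -3] → [-16, 16, 6]

[-16, 16, 6]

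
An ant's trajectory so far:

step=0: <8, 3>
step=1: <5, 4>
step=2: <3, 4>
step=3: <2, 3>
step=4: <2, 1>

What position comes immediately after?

Successive displacements: <-3, +1>, <-2, +0>, <-1, -1>, <+0, -2> — each changes by <+1, -1>.
step 5: <2, 1> + <+1, -3> → <3, -2>

<3, -2>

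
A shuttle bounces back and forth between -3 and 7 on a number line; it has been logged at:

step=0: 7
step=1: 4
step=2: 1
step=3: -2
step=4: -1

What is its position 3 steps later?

6

The value travels 3 per step and bounces off the walls at -3 and 7.
  step 5: -1 → 2
  step 6: 2 → 5
  step 7: 5 → 6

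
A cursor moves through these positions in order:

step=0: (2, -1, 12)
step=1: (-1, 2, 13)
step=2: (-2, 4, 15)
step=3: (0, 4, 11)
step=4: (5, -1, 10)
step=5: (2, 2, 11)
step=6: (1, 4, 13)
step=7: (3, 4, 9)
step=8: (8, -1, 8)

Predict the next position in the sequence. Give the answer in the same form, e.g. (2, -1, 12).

Differencing gives (-3, +3, +1), (-1, +2, +2), (+2, +0, -4), (+5, -5, -1), (-3, +3, +1), (-1, +2, +2), (+2, +0, -4), (+5, -5, -1). This is the pattern (-3, +3, +1), (-1, +2, +2), (+2, +0, -4), (+5, -5, -1) repeated.
step 9: apply (-3, +3, +1) → (5, 2, 9)

(5, 2, 9)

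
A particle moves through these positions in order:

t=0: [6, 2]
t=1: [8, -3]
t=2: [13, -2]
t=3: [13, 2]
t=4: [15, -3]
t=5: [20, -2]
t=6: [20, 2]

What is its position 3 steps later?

Differencing gives [+2, -5], [+5, +1], [+0, +4], [+2, -5], [+5, +1], [+0, +4]. This is the pattern [+2, -5], [+5, +1], [+0, +4] repeated.
step 7: apply [+2, -5] → [22, -3]
step 8: apply [+5, +1] → [27, -2]
step 9: apply [+0, +4] → [27, 2]

[27, 2]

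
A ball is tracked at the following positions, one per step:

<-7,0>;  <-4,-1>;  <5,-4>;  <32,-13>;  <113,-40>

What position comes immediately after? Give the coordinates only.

Step-to-step displacements: <+3,-1>, <+9,-3>, <+27,-9>, <+81,-27>; each is 3× the previous.
step 5: <113,-40> + <+243,-81> → <356,-121>

<356,-121>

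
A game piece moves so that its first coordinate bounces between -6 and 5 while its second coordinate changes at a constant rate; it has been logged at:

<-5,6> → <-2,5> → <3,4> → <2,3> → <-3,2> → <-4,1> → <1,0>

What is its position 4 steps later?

<-1,-4>

The first coordinate travels 5 per step and bounces off the walls at -6 and 5.
  step 7: 1 → 4
  step 8: 4 → -1
  step 9: -1 → -6
  step 10: -6 → -1
The second coordinate changes by -1 each step: at step 10 it is -4.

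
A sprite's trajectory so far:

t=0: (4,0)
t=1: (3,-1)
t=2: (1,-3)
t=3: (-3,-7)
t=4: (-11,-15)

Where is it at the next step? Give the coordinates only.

(-27,-31)

Consecutive displacements (-1,-1), (-2,-2), (-4,-4), (-8,-8) scale by a factor of 2 each step.
step 5: (-11,-15) + (-16,-16) → (-27,-31)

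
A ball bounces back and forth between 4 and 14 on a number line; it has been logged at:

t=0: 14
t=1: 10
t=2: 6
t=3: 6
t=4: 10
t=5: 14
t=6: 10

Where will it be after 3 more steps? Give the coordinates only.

10

The value travels 4 per step and bounces off the walls at 4 and 14.
  step 7: 10 → 6
  step 8: 6 → 6
  step 9: 6 → 10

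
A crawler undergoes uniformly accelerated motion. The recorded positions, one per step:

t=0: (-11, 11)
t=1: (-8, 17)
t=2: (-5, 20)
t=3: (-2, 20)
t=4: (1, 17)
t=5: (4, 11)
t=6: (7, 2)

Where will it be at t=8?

Successive displacements: (+3, +6), (+3, +3), (+3, +0), (+3, -3), (+3, -6), (+3, -9) — each changes by (+0, -3).
step 7: (7, 2) + (+3, -12) → (10, -10)
step 8: (10, -10) + (+3, -15) → (13, -25)

(13, -25)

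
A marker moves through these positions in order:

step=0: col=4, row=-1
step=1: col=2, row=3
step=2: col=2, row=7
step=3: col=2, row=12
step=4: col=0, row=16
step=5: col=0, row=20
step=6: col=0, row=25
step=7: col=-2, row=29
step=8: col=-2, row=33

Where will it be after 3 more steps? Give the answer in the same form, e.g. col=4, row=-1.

col=-4, row=46

Step-to-step displacements: (-2, +4), (+0, +4), (+0, +5), (-2, +4), (+0, +4), (+0, +5), (-2, +4), (+0, +4) — a repeating cycle of length 3.
step 9: apply (+0, +5) → col=-2, row=38
step 10: apply (-2, +4) → col=-4, row=42
step 11: apply (+0, +4) → col=-4, row=46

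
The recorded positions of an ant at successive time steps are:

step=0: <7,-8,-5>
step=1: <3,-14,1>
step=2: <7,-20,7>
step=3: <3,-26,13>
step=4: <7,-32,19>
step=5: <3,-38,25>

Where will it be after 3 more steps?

<7,-56,43>

First: cycles through 7, 3 every 2 steps. Step 8 lands at position 0 of the cycle → 7.
Second: linear, -6 per step → -56 at step 8.
Third: linear, +6 per step → 43 at step 8.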